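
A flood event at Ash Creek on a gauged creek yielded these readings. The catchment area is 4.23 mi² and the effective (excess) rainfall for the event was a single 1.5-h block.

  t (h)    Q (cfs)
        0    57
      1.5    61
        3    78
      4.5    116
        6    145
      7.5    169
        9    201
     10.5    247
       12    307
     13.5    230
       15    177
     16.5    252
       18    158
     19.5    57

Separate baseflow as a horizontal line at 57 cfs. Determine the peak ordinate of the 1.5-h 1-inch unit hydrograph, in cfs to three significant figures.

U_p ≈ 312 cfs

Direct runoff: 0.0, 4.0, 21.0, 59.0, 88.0, 112.0, 144.0, 190.0, 250.0, 173.0, 120.0, 195.0, 101.0, 0.0 cfs; ΣQ_DR = 1457 cfs, peak = 250.0 cfs.
Runoff depth d = ΣQ_DR·Δt / A = 1457 × 5400 / (4.23 mi²) = 0.8006 in.
The 1-inch UH is the DRH scaled by (1 in)/d, so U_p = 250.0 × 1/0.8006 = 312 cfs.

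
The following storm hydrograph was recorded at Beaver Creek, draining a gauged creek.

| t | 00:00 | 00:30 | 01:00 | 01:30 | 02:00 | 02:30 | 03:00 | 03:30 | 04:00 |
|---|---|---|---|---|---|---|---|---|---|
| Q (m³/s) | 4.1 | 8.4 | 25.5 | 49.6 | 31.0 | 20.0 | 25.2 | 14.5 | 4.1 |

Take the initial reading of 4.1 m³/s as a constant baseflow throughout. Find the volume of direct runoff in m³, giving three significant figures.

V ≈ 2.62 × 10^5 m³

Direct-runoff ordinates (Q − Q_b): 0.0, 4.3, 21.4, 45.5, 26.9, 15.9, 21.1, 10.4, 0.0 m³/s.
ΣQ_DR = 145.5 m³/s.
With Δt = 0.5 h = 1800 s, V = ΣQ_DR · Δt = 145.5 × 1800 = 2.62 × 10^5 m³.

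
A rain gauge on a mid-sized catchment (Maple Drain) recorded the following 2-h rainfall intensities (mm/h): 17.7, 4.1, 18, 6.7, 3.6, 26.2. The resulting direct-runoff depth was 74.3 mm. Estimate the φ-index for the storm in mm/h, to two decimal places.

Only the 3 blocks with intensity above φ contribute runoff: 17.7, 18, 26.2 mm/h.
Σ(I−φ)·Δt = d  ⇒  (17.7+18+26.2 − 3φ)·2 = 74.3
φ = (61.90 − 74.3/2) / 3 = 8.25 mm/h.

φ ≈ 8.25 mm/h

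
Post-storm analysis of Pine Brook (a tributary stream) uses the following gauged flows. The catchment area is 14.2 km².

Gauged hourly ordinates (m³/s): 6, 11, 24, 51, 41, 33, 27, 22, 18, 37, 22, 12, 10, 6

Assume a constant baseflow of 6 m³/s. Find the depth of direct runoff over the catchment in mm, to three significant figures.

d ≈ 59.8 mm

Direct runoff: 0.0, 5.0, 18.0, 45.0, 35.0, 27.0, 21.0, 16.0, 12.0, 31.0, 16.0, 6.0, 4.0, 0.0 m³/s; ΣQ_DR = 236.0 m³/s.
V = ΣQ_DR · Δt = 236.0 × 3600 s = 8.496 × 10^5 m³.
Over A = 14.2 km², depth = V / A = 59.8 mm.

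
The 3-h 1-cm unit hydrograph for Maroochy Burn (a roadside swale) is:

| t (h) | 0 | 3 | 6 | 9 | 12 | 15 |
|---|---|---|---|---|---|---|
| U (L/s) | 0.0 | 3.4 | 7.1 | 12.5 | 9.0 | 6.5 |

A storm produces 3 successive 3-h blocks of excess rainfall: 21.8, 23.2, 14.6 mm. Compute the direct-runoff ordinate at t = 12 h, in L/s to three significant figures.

By discrete convolution, Q_j = Σ (P_i / 10 mm) · U_{j−i}.
At t = 12 h (j=4): Q = (21.8/10)·9.0 + (23.2/10)·12.5 + (14.6/10)·7.1 = 59.0 L/s.

Q ≈ 59.0 L/s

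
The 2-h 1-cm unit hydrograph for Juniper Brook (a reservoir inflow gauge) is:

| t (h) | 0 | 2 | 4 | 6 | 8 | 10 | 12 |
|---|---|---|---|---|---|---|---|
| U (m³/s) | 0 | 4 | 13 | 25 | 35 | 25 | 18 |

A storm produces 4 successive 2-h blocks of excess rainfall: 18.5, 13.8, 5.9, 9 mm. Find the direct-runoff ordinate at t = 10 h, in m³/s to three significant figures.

Q ≈ 121 m³/s

By discrete convolution, Q_j = Σ (P_i / 10 mm) · U_{j−i}.
At t = 10 h (j=5): Q = (18.5/10)·25 + (13.8/10)·35 + (5.9/10)·25 + (9/10)·13 = 121 m³/s.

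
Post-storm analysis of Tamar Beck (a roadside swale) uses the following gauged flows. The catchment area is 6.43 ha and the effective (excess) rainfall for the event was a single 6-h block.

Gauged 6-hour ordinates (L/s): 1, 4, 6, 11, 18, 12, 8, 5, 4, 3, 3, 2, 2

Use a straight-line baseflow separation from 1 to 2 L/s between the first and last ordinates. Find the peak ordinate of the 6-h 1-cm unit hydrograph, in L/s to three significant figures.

U_p ≈ 8.34 L/s

Direct runoff: 0.00, 2.92, 4.83, 9.75, 16.67, 10.58, 6.50, 3.42, 2.33, 1.25, 1.17, 0.08, 0.00 L/s; ΣQ_DR = 59.50 L/s, peak = 16.67 L/s.
Runoff depth d = ΣQ_DR·Δt / A = 59.50 × 21600 / (6.43 ha) = 19.99 mm.
The 1-cm UH is the DRH scaled by (10 mm)/d, so U_p = 16.67 × 10/19.99 = 8.34 L/s.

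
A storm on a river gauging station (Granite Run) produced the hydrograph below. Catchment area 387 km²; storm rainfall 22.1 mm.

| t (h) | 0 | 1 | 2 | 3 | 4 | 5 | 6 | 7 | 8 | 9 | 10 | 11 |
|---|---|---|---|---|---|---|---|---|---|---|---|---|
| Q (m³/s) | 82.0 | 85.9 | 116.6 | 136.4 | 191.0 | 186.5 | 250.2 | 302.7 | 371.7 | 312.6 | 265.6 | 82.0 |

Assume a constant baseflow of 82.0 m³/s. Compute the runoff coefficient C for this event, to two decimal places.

C ≈ 0.59

ΣQ_DR = 1399 m³/s; V = ΣQ_DR·Δt = 5.037 × 10^6 m³.
Runoff depth d = V / A = 13.02 mm.
C = d / P = 13.02 / 22.1 = 0.59.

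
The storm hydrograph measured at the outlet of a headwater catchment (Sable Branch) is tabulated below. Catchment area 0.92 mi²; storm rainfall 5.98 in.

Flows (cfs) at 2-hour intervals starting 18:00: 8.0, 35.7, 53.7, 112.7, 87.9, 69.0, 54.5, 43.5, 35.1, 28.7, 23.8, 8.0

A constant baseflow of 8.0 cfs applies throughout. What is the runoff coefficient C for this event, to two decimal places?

C ≈ 0.26

ΣQ_DR = 464.6 cfs; V = ΣQ_DR·Δt = 3.345 × 10^6 ft³.
Runoff depth d = V / A = 1.565 in.
C = d / P = 1.565 / 5.98 = 0.26.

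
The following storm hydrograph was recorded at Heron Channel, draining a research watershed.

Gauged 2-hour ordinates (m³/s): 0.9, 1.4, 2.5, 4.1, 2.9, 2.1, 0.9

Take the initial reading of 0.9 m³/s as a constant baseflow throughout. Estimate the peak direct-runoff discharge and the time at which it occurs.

Subtracting baseflow gives direct-runoff ordinates: 0.0, 0.5, 1.6, 3.2, 2.0, 1.2, 0.0 m³/s.
The maximum is 3.2 m³/s, occurring at the reading for t = 6 h.

Q_p = 3.2 m³/s at t = 6 h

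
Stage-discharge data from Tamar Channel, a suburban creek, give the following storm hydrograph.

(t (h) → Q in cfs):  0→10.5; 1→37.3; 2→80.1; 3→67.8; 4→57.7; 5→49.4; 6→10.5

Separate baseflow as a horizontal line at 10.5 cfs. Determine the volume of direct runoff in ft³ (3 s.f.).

Direct-runoff ordinates (Q − Q_b): 0.0, 26.8, 69.6, 57.3, 47.2, 38.9, 0.0 cfs.
ΣQ_DR = 239.8 cfs.
With Δt = 1 h = 3600 s, V = ΣQ_DR · Δt = 239.8 × 3600 = 8.63 × 10^5 ft³.

V ≈ 8.63 × 10^5 ft³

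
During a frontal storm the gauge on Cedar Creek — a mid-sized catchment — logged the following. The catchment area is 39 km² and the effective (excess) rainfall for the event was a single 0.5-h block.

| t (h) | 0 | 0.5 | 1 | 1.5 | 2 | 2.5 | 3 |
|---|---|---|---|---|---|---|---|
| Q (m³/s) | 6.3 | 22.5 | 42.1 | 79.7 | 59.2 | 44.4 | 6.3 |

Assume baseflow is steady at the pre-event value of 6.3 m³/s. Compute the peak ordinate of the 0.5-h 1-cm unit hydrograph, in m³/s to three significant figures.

U_p ≈ 73.5 m³/s

Direct runoff: 0.0, 16.2, 35.8, 73.4, 52.9, 38.1, 0.0 m³/s; ΣQ_DR = 216.4 m³/s, peak = 73.4 m³/s.
Runoff depth d = ΣQ_DR·Δt / A = 216.4 × 1800 / (39 km²) = 9.988 mm.
The 1-cm UH is the DRH scaled by (10 mm)/d, so U_p = 73.4 × 10/9.988 = 73.5 m³/s.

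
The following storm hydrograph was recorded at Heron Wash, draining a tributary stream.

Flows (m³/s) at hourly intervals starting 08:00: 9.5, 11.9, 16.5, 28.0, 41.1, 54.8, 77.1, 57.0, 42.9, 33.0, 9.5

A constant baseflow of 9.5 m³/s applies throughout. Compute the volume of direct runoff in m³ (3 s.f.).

V ≈ 9.96 × 10^5 m³

Direct-runoff ordinates (Q − Q_b): 0.0, 2.4, 7.0, 18.5, 31.6, 45.3, 67.6, 47.5, 33.4, 23.5, 0.0 m³/s.
ΣQ_DR = 276.8 m³/s.
With Δt = 1 h = 3600 s, V = ΣQ_DR · Δt = 276.8 × 3600 = 9.96 × 10^5 m³.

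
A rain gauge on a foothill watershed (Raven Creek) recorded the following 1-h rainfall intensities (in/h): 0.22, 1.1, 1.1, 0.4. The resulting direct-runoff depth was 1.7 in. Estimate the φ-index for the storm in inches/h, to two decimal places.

Only the 3 blocks with intensity above φ contribute runoff: 1.1, 1.1, 0.4 in/h.
Σ(I−φ)·Δt = d  ⇒  (1.1+1.1+0.4 − 3φ)·1 = 1.7
φ = (2.600 − 1.7/1) / 3 = 0.30 in/h.

φ ≈ 0.30 in/h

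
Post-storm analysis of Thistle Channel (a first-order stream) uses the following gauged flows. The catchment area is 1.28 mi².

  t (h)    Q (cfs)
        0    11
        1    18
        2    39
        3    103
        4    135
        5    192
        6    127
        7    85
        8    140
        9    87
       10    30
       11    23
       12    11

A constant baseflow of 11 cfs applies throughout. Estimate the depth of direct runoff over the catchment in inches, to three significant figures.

Direct runoff: 0.0, 7.0, 28.0, 92.0, 124.0, 181.0, 116.0, 74.0, 129.0, 76.0, 19.0, 12.0, 0.0 cfs; ΣQ_DR = 858.0 cfs.
V = ΣQ_DR · Δt = 858.0 × 3600 s = 3.089 × 10^6 ft³.
Over A = 1.28 mi², depth = V / A = 1.04 in.

d ≈ 1.04 in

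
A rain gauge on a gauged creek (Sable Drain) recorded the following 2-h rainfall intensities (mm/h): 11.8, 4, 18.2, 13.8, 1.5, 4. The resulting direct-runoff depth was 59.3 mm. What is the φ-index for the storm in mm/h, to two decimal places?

φ ≈ 4.72 mm/h

Only the 3 blocks with intensity above φ contribute runoff: 11.8, 18.2, 13.8 mm/h.
Σ(I−φ)·Δt = d  ⇒  (11.8+18.2+13.8 − 3φ)·2 = 59.3
φ = (43.80 − 59.3/2) / 3 = 4.72 mm/h.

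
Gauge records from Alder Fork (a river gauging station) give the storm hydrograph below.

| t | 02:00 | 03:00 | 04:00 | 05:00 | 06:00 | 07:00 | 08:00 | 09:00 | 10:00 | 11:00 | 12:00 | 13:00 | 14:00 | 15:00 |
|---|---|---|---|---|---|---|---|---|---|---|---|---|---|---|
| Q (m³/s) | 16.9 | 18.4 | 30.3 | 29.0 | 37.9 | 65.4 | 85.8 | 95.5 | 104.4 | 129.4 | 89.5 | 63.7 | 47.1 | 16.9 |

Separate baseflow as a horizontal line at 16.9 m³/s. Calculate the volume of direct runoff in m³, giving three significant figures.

V ≈ 2.14 × 10^6 m³

Direct-runoff ordinates (Q − Q_b): 0.0, 1.5, 13.4, 12.1, 21.0, 48.5, 68.9, 78.6, 87.5, 112.5, 72.6, 46.8, 30.2, 0.0 m³/s.
ΣQ_DR = 593.6 m³/s.
With Δt = 1 h = 3600 s, V = ΣQ_DR · Δt = 593.6 × 3600 = 2.14 × 10^6 m³.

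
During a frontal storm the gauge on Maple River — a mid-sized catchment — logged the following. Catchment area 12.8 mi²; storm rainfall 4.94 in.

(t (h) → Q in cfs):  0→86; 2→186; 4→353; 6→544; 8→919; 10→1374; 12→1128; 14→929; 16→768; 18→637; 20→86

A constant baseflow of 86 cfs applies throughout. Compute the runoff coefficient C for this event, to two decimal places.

C ≈ 0.30

ΣQ_DR = 6064 cfs; V = ΣQ_DR·Δt = 4.366 × 10^7 ft³.
Runoff depth d = V / A = 1.468 in.
C = d / P = 1.468 / 4.94 = 0.30.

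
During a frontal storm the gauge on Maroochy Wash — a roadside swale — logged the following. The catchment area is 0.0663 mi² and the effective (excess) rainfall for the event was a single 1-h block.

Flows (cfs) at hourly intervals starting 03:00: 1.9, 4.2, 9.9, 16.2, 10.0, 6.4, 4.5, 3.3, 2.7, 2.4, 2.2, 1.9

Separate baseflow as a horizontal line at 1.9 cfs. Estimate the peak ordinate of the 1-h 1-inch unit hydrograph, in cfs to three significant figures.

U_p ≈ 14.3 cfs

Direct runoff: 0.0, 2.3, 8.0, 14.3, 8.1, 4.5, 2.6, 1.4, 0.8, 0.5, 0.3, 0.0 cfs; ΣQ_DR = 42.80 cfs, peak = 14.3 cfs.
Runoff depth d = ΣQ_DR·Δt / A = 42.80 × 3600 / (0.0663 mi²) = 1.000 in.
The 1-inch UH is the DRH scaled by (1 in)/d, so U_p = 14.3 × 1/1.000 = 14.3 cfs.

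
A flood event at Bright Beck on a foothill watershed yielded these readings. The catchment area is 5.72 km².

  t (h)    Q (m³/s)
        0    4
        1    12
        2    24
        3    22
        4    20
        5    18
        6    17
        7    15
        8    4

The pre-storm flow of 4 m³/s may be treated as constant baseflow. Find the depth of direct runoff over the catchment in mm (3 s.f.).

d ≈ 62.9 mm

Direct runoff: 0.0, 8.0, 20.0, 18.0, 16.0, 14.0, 13.0, 11.0, 0.0 m³/s; ΣQ_DR = 100.0 m³/s.
V = ΣQ_DR · Δt = 100.0 × 3600 s = 3.600 × 10^5 m³.
Over A = 5.72 km², depth = V / A = 62.9 mm.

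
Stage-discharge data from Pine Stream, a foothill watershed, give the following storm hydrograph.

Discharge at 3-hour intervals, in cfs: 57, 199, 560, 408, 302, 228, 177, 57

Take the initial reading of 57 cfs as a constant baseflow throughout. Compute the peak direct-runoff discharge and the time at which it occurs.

Subtracting baseflow gives direct-runoff ordinates: 0.0, 142.0, 503.0, 351.0, 245.0, 171.0, 120.0, 0.0 cfs.
The maximum is 503.0 cfs, occurring at the reading for t = 6 h.

Q_p = 503.0 cfs at t = 6 h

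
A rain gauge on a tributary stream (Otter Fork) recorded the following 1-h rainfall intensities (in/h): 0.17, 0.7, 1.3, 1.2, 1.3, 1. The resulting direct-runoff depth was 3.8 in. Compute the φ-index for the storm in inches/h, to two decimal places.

Only the 5 blocks with intensity above φ contribute runoff: 0.7, 1.3, 1.2, 1.3, 1 in/h.
Σ(I−φ)·Δt = d  ⇒  (0.7+1.3+1.2+1.3+1 − 5φ)·1 = 3.8
φ = (5.500 − 3.8/1) / 5 = 0.34 in/h.

φ ≈ 0.34 in/h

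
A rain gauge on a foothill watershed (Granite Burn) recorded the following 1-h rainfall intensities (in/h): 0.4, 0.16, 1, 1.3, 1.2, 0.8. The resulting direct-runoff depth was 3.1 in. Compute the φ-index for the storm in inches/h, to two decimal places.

Only the 5 blocks with intensity above φ contribute runoff: 0.4, 1, 1.3, 1.2, 0.8 in/h.
Σ(I−φ)·Δt = d  ⇒  (0.4+1+1.3+1.2+0.8 − 5φ)·1 = 3.1
φ = (4.700 − 3.1/1) / 5 = 0.32 in/h.

φ ≈ 0.32 in/h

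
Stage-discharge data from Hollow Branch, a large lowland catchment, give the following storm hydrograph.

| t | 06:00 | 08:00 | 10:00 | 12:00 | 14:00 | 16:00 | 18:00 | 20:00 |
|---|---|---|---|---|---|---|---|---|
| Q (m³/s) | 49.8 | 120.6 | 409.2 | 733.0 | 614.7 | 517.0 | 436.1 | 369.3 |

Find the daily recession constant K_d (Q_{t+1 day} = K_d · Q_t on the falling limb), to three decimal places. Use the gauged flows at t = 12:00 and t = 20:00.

Between t = 12:00 and t = 20:00 the flow falls from 733.0 to 369.3 m³/s over 4×2 h = 8 h.
Per-interval ratio K = (369.3/733.0)^(1/4) = 0.8425; K_d = K^(24/2) = 0.128.

K_d ≈ 0.128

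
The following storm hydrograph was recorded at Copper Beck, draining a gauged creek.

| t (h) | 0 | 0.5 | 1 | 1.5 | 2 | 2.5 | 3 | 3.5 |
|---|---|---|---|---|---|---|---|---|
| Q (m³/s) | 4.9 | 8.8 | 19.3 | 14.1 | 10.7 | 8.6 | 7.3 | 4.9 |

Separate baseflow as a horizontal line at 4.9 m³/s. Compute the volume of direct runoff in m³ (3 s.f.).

Direct-runoff ordinates (Q − Q_b): 0.0, 3.9, 14.4, 9.2, 5.8, 3.7, 2.4, 0.0 m³/s.
ΣQ_DR = 39.40 m³/s.
With Δt = 0.5 h = 1800 s, V = ΣQ_DR · Δt = 39.40 × 1800 = 70900 m³.

V ≈ 70900 m³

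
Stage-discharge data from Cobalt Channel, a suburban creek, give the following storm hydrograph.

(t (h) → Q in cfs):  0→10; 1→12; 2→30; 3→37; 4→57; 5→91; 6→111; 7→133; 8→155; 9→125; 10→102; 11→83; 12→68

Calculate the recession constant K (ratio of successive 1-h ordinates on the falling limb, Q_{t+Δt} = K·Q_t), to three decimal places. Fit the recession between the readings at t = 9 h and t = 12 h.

Using the recession-limb readings at t = 9 h and t = 12 h: Q falls from 125 to 68 cfs over 3 intervals.
K = (Q₂/Q₁)^(1/3) = (68/125)^(1/3) = 0.816.

K ≈ 0.816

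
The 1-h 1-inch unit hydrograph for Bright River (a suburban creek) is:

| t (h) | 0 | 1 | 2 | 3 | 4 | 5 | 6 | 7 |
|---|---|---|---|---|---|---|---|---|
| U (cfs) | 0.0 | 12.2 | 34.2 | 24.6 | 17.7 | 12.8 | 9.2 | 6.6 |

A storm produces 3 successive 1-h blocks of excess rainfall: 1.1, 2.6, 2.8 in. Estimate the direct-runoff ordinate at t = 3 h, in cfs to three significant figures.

By discrete convolution, Q_j = Σ (P_i / 1 in) · U_{j−i}.
At t = 3 h (j=3): Q = (1.1/1)·24.6 + (2.6/1)·34.2 + (2.8/1)·12.2 = 150 cfs.

Q ≈ 150 cfs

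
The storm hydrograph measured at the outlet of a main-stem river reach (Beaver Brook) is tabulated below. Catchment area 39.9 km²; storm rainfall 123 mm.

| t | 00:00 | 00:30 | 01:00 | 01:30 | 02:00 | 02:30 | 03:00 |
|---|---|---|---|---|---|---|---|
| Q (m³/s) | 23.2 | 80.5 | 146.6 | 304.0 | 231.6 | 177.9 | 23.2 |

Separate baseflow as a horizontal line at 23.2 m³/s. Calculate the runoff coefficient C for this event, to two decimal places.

ΣQ_DR = 824.6 m³/s; V = ΣQ_DR·Δt = 1.484 × 10^6 m³.
Runoff depth d = V / A = 37.20 mm.
C = d / P = 37.20 / 123 = 0.30.

C ≈ 0.30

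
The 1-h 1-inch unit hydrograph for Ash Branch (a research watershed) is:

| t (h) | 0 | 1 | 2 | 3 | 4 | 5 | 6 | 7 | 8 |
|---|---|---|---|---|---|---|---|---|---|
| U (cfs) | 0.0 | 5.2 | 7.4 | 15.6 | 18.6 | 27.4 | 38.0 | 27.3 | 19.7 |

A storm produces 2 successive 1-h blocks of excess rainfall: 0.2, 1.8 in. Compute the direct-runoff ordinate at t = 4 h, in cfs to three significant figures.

By discrete convolution, Q_j = Σ (P_i / 1 in) · U_{j−i}.
At t = 4 h (j=4): Q = (0.2/1)·18.6 + (1.8/1)·15.6 = 31.8 cfs.

Q ≈ 31.8 cfs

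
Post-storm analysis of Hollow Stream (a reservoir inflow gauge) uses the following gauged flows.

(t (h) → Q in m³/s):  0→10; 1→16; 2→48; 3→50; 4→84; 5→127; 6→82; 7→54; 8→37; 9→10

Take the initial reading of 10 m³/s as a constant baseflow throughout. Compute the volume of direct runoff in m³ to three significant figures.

Direct-runoff ordinates (Q − Q_b): 0.0, 6.0, 38.0, 40.0, 74.0, 117.0, 72.0, 44.0, 27.0, 0.0 m³/s.
ΣQ_DR = 418.0 m³/s.
With Δt = 1 h = 3600 s, V = ΣQ_DR · Δt = 418.0 × 3600 = 1.50 × 10^6 m³.

V ≈ 1.50 × 10^6 m³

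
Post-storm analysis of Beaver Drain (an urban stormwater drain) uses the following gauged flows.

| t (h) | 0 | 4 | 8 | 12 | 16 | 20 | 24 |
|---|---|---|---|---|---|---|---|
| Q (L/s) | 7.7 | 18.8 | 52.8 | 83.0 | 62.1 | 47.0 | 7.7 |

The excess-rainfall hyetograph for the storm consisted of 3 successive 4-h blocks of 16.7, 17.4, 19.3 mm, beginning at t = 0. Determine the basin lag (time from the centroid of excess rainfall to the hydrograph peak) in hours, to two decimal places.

t_L ≈ 5.81 h

Centroid of excess rainfall: t_c = Σ P_i·t̄_i / ΣP_i = 6.1948 h (block centres at 2, 6, 10 h).
Hydrograph peak occurs at t = 12 h, so basin lag t_L = 12 − 6.1948 = 5.81 h.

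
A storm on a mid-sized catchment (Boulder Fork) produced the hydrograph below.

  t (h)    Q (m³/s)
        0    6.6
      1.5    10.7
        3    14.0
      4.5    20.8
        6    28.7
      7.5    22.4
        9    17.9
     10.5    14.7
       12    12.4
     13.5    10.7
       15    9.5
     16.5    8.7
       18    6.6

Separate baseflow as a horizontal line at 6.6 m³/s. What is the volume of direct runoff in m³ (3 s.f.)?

Direct-runoff ordinates (Q − Q_b): 0.0, 4.1, 7.4, 14.2, 22.1, 15.8, 11.3, 8.1, 5.8, 4.1, 2.9, 2.1, 0.0 m³/s.
ΣQ_DR = 97.90 m³/s.
With Δt = 1.5 h = 5400 s, V = ΣQ_DR · Δt = 97.90 × 5400 = 5.29 × 10^5 m³.

V ≈ 5.29 × 10^5 m³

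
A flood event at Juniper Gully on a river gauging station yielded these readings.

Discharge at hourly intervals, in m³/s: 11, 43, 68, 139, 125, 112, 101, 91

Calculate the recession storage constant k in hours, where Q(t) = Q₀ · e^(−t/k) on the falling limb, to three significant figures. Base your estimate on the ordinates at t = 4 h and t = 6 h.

On the falling limb, Q drops from 125 to 101 m³/s between t = 4 h and t = 6 h (Δt = 2 h).
k = −Δt / ln(Q₂/Q₁) = −2 / ln(101/125) = 9.38 h.

k ≈ 9.38 h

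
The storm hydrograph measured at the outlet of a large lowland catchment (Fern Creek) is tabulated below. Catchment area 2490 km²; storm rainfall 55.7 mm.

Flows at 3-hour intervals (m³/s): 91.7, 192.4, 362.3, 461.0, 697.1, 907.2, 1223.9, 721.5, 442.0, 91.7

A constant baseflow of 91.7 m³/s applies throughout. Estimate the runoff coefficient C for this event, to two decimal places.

ΣQ_DR = 4274 m³/s; V = ΣQ_DR·Δt = 4.616 × 10^7 m³.
Runoff depth d = V / A = 18.54 mm.
C = d / P = 18.54 / 55.7 = 0.33.

C ≈ 0.33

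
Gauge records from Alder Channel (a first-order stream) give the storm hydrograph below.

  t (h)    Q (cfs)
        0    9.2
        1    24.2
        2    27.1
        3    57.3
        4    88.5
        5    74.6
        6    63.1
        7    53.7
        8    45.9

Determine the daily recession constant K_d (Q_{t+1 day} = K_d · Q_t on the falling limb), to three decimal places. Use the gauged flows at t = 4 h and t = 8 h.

K_d ≈ 0.019

Between t = 4 h and t = 8 h the flow falls from 88.5 to 45.9 cfs over 4×1 h = 4 h.
Per-interval ratio K = (45.9/88.5)^(1/4) = 0.8486; K_d = K^(24/1) = 0.019.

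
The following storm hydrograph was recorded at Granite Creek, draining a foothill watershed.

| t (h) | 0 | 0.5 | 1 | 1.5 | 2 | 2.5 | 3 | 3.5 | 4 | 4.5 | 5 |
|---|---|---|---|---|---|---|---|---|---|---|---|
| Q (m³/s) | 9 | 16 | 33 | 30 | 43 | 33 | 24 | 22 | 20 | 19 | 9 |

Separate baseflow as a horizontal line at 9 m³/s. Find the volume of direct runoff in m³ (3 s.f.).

V ≈ 2.86 × 10^5 m³

Direct-runoff ordinates (Q − Q_b): 0.0, 7.0, 24.0, 21.0, 34.0, 24.0, 15.0, 13.0, 11.0, 10.0, 0.0 m³/s.
ΣQ_DR = 159.0 m³/s.
With Δt = 0.5 h = 1800 s, V = ΣQ_DR · Δt = 159.0 × 1800 = 2.86 × 10^5 m³.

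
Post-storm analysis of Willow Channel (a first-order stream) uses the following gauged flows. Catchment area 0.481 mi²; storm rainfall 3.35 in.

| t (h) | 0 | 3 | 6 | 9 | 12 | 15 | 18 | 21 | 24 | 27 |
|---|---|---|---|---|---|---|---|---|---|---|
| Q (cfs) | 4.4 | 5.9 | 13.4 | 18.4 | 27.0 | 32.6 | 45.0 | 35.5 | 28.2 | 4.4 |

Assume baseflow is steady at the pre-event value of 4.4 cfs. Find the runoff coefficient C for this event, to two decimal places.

C ≈ 0.49

ΣQ_DR = 170.8 cfs; V = ΣQ_DR·Δt = 1.845 × 10^6 ft³.
Runoff depth d = V / A = 1.651 in.
C = d / P = 1.651 / 3.35 = 0.49.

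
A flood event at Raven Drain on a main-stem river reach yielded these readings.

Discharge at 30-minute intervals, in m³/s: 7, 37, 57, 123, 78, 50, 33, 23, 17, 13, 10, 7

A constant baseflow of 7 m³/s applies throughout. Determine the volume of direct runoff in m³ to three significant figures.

V ≈ 6.68 × 10^5 m³

Direct-runoff ordinates (Q − Q_b): 0.0, 30.0, 50.0, 116.0, 71.0, 43.0, 26.0, 16.0, 10.0, 6.0, 3.0, 0.0 m³/s.
ΣQ_DR = 371.0 m³/s.
With Δt = 0.5 h = 1800 s, V = ΣQ_DR · Δt = 371.0 × 1800 = 6.68 × 10^5 m³.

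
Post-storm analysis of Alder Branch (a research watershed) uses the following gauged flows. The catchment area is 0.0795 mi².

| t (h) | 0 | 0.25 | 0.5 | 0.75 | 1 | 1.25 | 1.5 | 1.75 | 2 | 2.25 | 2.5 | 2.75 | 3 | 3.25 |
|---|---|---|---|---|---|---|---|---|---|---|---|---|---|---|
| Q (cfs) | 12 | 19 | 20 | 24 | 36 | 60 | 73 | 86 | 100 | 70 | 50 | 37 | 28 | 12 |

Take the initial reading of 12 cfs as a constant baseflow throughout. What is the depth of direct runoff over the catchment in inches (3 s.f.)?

Direct runoff: 0.0, 7.0, 8.0, 12.0, 24.0, 48.0, 61.0, 74.0, 88.0, 58.0, 38.0, 25.0, 16.0, 0.0 cfs; ΣQ_DR = 459.0 cfs.
V = ΣQ_DR · Δt = 459.0 × 900 s = 4.131 × 10^5 ft³.
Over A = 0.0795 mi², depth = V / A = 2.24 in.

d ≈ 2.24 in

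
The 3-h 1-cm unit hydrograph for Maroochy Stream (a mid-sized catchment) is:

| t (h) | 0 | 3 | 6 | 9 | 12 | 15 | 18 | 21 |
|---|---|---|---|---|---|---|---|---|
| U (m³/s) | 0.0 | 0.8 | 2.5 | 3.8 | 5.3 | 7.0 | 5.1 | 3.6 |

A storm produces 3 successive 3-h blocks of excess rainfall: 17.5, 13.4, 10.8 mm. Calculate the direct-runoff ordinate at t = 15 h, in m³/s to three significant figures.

By discrete convolution, Q_j = Σ (P_i / 10 mm) · U_{j−i}.
At t = 15 h (j=5): Q = (17.5/10)·7.0 + (13.4/10)·5.3 + (10.8/10)·3.8 = 23.5 m³/s.

Q ≈ 23.5 m³/s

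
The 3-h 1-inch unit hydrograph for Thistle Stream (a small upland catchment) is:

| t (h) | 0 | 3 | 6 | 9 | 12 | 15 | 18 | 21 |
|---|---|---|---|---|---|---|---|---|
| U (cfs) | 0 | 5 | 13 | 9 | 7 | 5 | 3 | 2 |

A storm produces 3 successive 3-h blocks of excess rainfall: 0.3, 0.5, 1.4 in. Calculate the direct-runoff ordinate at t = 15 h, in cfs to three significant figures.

Q ≈ 17.6 cfs

By discrete convolution, Q_j = Σ (P_i / 1 in) · U_{j−i}.
At t = 15 h (j=5): Q = (0.3/1)·5 + (0.5/1)·7 + (1.4/1)·9 = 17.6 cfs.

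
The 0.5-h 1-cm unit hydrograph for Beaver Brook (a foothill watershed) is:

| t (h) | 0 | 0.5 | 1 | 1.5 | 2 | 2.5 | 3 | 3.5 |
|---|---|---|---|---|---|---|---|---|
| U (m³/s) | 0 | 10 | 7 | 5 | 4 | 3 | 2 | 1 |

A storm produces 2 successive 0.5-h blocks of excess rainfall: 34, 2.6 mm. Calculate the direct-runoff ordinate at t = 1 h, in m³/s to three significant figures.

Q ≈ 26.4 m³/s

By discrete convolution, Q_j = Σ (P_i / 10 mm) · U_{j−i}.
At t = 1 h (j=2): Q = (34/10)·7 + (2.6/10)·10 = 26.4 m³/s.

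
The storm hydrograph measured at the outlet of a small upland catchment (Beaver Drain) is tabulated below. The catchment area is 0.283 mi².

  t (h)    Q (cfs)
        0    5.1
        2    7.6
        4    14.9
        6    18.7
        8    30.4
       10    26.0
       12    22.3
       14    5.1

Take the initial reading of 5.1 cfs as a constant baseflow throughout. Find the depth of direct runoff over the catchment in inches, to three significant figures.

Direct runoff: 0.0, 2.5, 9.8, 13.6, 25.3, 20.9, 17.2, 0.0 cfs; ΣQ_DR = 89.30 cfs.
V = ΣQ_DR · Δt = 89.30 × 7200 s = 6.430 × 10^5 ft³.
Over A = 0.283 mi², depth = V / A = 0.978 in.

d ≈ 0.978 in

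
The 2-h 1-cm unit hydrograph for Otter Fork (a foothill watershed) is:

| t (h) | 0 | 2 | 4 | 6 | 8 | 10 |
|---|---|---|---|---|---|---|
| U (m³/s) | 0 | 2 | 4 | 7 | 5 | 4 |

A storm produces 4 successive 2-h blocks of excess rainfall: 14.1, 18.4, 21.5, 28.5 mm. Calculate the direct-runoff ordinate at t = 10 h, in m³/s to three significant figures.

Q ≈ 41.3 m³/s

By discrete convolution, Q_j = Σ (P_i / 10 mm) · U_{j−i}.
At t = 10 h (j=5): Q = (14.1/10)·4 + (18.4/10)·5 + (21.5/10)·7 + (28.5/10)·4 = 41.3 m³/s.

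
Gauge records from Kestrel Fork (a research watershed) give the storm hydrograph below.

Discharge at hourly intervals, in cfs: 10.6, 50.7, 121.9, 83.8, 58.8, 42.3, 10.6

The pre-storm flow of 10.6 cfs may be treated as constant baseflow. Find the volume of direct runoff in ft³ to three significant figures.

Direct-runoff ordinates (Q − Q_b): 0.0, 40.1, 111.3, 73.2, 48.2, 31.7, 0.0 cfs.
ΣQ_DR = 304.5 cfs.
With Δt = 1 h = 3600 s, V = ΣQ_DR · Δt = 304.5 × 3600 = 1.10 × 10^6 ft³.

V ≈ 1.10 × 10^6 ft³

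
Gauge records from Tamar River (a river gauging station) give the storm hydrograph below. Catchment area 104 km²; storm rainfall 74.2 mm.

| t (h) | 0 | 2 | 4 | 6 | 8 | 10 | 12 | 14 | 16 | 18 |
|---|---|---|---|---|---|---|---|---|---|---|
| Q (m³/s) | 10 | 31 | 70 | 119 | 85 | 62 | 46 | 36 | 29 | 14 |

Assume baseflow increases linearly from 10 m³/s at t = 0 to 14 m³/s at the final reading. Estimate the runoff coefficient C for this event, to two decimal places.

C ≈ 0.36

ΣQ_DR = 382.0 m³/s; V = ΣQ_DR·Δt = 2.750 × 10^6 m³.
Runoff depth d = V / A = 26.45 mm.
C = d / P = 26.45 / 74.2 = 0.36.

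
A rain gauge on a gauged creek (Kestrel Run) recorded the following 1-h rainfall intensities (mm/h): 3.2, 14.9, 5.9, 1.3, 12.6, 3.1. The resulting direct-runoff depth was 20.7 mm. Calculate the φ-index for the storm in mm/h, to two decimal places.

Only the 3 blocks with intensity above φ contribute runoff: 14.9, 5.9, 12.6 mm/h.
Σ(I−φ)·Δt = d  ⇒  (14.9+5.9+12.6 − 3φ)·1 = 20.7
φ = (33.40 − 20.7/1) / 3 = 4.23 mm/h.

φ ≈ 4.23 mm/h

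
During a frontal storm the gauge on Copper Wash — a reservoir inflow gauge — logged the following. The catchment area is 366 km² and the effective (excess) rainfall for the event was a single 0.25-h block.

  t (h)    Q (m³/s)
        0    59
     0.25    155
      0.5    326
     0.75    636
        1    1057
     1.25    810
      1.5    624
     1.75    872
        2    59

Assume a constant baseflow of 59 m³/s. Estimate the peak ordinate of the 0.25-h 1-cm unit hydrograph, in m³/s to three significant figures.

U_p ≈ 998 m³/s

Direct runoff: 0.0, 96.0, 267.0, 577.0, 998.0, 751.0, 565.0, 813.0, 0.0 m³/s; ΣQ_DR = 4067 m³/s, peak = 998.0 m³/s.
Runoff depth d = ΣQ_DR·Δt / A = 4067 × 900 / (366 km²) = 10.00 mm.
The 1-cm UH is the DRH scaled by (10 mm)/d, so U_p = 998.0 × 10/10.00 = 998 m³/s.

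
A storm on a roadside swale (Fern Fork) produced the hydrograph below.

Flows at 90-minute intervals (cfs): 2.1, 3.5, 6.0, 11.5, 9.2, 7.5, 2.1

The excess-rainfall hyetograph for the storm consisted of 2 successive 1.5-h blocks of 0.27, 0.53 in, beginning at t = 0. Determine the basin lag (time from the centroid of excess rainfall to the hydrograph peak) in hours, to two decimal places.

Centroid of excess rainfall: t_c = Σ P_i·t̄_i / ΣP_i = 1.7437 h (block centres at 0.75, 2.25 h).
Hydrograph peak occurs at t = 4.5 h, so basin lag t_L = 4.5 − 1.7437 = 2.76 h.

t_L ≈ 2.76 h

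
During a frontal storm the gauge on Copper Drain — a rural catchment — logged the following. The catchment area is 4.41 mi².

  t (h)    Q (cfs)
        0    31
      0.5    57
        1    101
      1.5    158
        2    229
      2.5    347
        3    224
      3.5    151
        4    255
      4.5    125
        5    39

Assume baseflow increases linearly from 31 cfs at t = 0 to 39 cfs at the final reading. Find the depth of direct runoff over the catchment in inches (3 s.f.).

d ≈ 0.234 in

Direct runoff: 0.00, 25.20, 68.40, 124.60, 194.80, 312.00, 188.20, 114.40, 217.60, 86.80, 0.00 cfs; ΣQ_DR = 1332 cfs.
V = ΣQ_DR · Δt = 1332 × 1800 s = 2.398 × 10^6 ft³.
Over A = 4.41 mi², depth = V / A = 0.234 in.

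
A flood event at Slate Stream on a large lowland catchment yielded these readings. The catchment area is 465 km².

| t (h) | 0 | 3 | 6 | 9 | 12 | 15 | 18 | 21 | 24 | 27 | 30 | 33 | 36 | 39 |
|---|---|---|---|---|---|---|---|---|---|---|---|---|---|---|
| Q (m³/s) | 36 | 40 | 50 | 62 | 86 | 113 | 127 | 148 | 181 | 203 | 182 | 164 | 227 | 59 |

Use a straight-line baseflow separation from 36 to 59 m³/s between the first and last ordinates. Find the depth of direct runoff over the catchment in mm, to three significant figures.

Direct runoff: 0.00, 2.23, 10.46, 20.69, 42.92, 68.15, 80.38, 99.62, 130.85, 151.08, 128.31, 108.54, 169.77, 0.00 m³/s; ΣQ_DR = 1013 m³/s.
V = ΣQ_DR · Δt = 1013 × 10800 s = 1.094 × 10^7 m³.
Over A = 465 km², depth = V / A = 23.5 mm.

d ≈ 23.5 mm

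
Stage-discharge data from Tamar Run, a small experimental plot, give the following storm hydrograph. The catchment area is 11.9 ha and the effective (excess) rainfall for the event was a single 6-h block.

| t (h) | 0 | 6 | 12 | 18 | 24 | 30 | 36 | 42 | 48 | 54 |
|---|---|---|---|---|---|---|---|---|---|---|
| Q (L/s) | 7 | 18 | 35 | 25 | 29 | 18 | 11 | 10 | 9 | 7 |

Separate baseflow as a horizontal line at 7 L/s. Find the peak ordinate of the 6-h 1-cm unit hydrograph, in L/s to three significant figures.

U_p ≈ 15.6 L/s

Direct runoff: 0.0, 11.0, 28.0, 18.0, 22.0, 11.0, 4.0, 3.0, 2.0, 0.0 L/s; ΣQ_DR = 99.00 L/s, peak = 28.0 L/s.
Runoff depth d = ΣQ_DR·Δt / A = 99.00 × 21600 / (11.9 ha) = 17.97 mm.
The 1-cm UH is the DRH scaled by (10 mm)/d, so U_p = 28.0 × 10/17.97 = 15.6 L/s.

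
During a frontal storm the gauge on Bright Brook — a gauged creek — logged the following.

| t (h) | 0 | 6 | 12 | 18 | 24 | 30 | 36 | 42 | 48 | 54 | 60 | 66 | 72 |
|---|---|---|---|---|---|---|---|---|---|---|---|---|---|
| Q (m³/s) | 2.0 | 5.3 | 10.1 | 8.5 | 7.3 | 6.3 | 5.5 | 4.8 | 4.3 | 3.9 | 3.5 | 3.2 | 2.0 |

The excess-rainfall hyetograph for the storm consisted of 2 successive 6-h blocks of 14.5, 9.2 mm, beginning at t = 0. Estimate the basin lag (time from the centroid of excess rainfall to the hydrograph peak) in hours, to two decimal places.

Centroid of excess rainfall: t_c = Σ P_i·t̄_i / ΣP_i = 5.3291 h (block centres at 3, 9 h).
Hydrograph peak occurs at t = 12 h, so basin lag t_L = 12 − 5.3291 = 6.67 h.

t_L ≈ 6.67 h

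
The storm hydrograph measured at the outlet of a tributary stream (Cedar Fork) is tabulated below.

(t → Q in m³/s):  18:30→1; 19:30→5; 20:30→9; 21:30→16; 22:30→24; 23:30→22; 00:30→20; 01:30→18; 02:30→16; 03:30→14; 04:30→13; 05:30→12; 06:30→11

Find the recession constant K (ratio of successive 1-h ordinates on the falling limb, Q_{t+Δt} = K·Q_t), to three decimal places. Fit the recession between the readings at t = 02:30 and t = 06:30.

Using the recession-limb readings at t = 02:30 and t = 06:30: Q falls from 16 to 11 m³/s over 4 intervals.
K = (Q₂/Q₁)^(1/4) = (11/16)^(1/4) = 0.911.

K ≈ 0.911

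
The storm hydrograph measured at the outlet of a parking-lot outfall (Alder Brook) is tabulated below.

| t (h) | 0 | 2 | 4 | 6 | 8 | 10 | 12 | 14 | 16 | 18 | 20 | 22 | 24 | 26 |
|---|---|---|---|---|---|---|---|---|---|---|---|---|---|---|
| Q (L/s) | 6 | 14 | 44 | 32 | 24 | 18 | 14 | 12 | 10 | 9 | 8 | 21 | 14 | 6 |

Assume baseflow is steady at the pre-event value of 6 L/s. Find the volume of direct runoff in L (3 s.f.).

V ≈ 1.07 × 10^6 L

Direct-runoff ordinates (Q − Q_b): 0.0, 8.0, 38.0, 26.0, 18.0, 12.0, 8.0, 6.0, 4.0, 3.0, 2.0, 15.0, 8.0, 0.0 L/s.
ΣQ_DR = 148.0 L/s.
With Δt = 2 h = 7200 s, V = ΣQ_DR · Δt = 148.0 × 7200 = 1.07 × 10^6 L.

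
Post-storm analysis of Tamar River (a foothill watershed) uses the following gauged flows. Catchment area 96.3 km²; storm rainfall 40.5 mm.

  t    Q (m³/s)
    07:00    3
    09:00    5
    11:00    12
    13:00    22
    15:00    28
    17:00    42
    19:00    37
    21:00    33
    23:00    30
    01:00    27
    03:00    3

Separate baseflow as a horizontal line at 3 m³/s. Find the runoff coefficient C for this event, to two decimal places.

C ≈ 0.39

ΣQ_DR = 209.0 m³/s; V = ΣQ_DR·Δt = 1.505 × 10^6 m³.
Runoff depth d = V / A = 15.63 mm.
C = d / P = 15.63 / 40.5 = 0.39.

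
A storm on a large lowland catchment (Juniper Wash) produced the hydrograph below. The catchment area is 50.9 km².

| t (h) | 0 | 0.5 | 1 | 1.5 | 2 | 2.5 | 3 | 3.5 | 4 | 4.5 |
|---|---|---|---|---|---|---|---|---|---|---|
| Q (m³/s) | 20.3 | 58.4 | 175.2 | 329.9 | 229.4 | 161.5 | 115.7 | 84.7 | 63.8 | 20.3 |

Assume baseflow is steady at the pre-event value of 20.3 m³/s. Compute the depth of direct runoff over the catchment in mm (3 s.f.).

d ≈ 37.4 mm

Direct runoff: 0.0, 38.1, 154.9, 309.6, 209.1, 141.2, 95.4, 64.4, 43.5, 0.0 m³/s; ΣQ_DR = 1056 m³/s.
V = ΣQ_DR · Δt = 1056 × 1800 s = 1.901 × 10^6 m³.
Over A = 50.9 km², depth = V / A = 37.4 mm.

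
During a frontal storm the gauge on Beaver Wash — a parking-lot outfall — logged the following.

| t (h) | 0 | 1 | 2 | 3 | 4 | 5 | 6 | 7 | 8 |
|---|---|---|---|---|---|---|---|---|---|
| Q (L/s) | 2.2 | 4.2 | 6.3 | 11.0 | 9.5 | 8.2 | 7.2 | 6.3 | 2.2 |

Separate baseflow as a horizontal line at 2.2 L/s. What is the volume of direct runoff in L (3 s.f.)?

V ≈ 1.34 × 10^5 L

Direct-runoff ordinates (Q − Q_b): 0.0, 2.0, 4.1, 8.8, 7.3, 6.0, 5.0, 4.1, 0.0 L/s.
ΣQ_DR = 37.30 L/s.
With Δt = 1 h = 3600 s, V = ΣQ_DR · Δt = 37.30 × 3600 = 1.34 × 10^5 L.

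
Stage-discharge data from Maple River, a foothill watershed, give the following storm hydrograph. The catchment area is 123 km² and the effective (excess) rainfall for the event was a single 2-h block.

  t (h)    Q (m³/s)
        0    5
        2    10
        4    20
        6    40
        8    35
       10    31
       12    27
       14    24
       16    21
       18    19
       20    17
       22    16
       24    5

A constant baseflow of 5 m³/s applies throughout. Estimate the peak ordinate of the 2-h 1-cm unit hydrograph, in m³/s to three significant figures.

Direct runoff: 0.0, 5.0, 15.0, 35.0, 30.0, 26.0, 22.0, 19.0, 16.0, 14.0, 12.0, 11.0, 0.0 m³/s; ΣQ_DR = 205.0 m³/s, peak = 35.0 m³/s.
Runoff depth d = ΣQ_DR·Δt / A = 205.0 × 7200 / (123 km²) = 12.00 mm.
The 1-cm UH is the DRH scaled by (10 mm)/d, so U_p = 35.0 × 10/12.00 = 29.2 m³/s.

U_p ≈ 29.2 m³/s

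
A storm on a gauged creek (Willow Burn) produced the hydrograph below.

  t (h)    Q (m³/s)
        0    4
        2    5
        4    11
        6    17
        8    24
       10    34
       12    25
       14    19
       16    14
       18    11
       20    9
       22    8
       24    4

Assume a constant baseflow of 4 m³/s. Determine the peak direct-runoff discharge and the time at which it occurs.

Subtracting baseflow gives direct-runoff ordinates: 0.0, 1.0, 7.0, 13.0, 20.0, 30.0, 21.0, 15.0, 10.0, 7.0, 5.0, 4.0, 0.0 m³/s.
The maximum is 30.0 m³/s, occurring at the reading for t = 10 h.

Q_p = 30.0 m³/s at t = 10 h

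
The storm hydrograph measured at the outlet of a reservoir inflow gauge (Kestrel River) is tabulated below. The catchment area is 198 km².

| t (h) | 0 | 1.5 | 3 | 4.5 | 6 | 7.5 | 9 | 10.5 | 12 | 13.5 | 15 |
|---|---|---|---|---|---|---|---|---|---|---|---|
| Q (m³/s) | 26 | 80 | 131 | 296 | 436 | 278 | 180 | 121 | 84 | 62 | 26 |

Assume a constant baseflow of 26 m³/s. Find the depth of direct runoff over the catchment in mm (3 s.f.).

Direct runoff: 0.0, 54.0, 105.0, 270.0, 410.0, 252.0, 154.0, 95.0, 58.0, 36.0, 0.0 m³/s; ΣQ_DR = 1434 m³/s.
V = ΣQ_DR · Δt = 1434 × 5400 s = 7.744 × 10^6 m³.
Over A = 198 km², depth = V / A = 39.1 mm.

d ≈ 39.1 mm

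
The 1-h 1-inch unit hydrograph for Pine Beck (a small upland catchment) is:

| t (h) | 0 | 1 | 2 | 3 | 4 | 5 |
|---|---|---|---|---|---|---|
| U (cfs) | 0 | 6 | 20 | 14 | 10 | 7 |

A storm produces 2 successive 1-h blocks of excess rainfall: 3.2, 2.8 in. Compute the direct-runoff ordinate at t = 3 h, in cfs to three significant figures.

By discrete convolution, Q_j = Σ (P_i / 1 in) · U_{j−i}.
At t = 3 h (j=3): Q = (3.2/1)·14 + (2.8/1)·20 = 101 cfs.

Q ≈ 101 cfs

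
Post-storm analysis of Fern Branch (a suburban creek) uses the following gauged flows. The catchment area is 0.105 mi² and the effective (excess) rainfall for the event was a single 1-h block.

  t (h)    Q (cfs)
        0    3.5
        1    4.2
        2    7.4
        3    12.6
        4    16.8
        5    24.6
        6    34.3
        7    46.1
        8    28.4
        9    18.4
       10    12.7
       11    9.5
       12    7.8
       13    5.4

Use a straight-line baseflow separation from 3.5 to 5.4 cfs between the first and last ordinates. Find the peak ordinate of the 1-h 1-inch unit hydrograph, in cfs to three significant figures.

Direct runoff: 0.00, 0.55, 3.61, 8.66, 12.72, 20.37, 29.92, 41.58, 23.73, 13.58, 7.74, 4.39, 2.55, 0.00 cfs; ΣQ_DR = 169.4 cfs, peak = 41.58 cfs.
Runoff depth d = ΣQ_DR·Δt / A = 169.4 × 3600 / (0.105 mi²) = 2.500 in.
The 1-inch UH is the DRH scaled by (1 in)/d, so U_p = 41.58 × 1/2.500 = 16.6 cfs.

U_p ≈ 16.6 cfs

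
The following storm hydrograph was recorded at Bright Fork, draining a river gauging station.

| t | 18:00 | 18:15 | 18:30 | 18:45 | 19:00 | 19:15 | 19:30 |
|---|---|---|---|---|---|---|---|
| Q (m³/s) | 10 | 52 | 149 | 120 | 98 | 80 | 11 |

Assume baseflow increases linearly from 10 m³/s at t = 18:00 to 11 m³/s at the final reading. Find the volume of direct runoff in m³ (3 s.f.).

V ≈ 4.02 × 10^5 m³

Direct-runoff ordinates (Q − Q_b): 0.00, 41.83, 138.67, 109.50, 87.33, 69.17, 0.00 m³/s.
ΣQ_DR = 446.5 m³/s.
With Δt = 0.25 h = 900 s, V = ΣQ_DR · Δt = 446.5 × 900 = 4.02 × 10^5 m³.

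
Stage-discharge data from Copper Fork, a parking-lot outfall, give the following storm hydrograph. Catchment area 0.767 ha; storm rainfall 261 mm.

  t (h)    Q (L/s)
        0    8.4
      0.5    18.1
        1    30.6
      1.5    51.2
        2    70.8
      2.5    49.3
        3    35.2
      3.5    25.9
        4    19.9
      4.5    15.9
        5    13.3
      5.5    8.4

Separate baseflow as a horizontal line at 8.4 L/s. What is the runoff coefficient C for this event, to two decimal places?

ΣQ_DR = 246.2 L/s; V = ΣQ_DR·Δt = 4.432 × 10^5 L.
Runoff depth d = V / A = 57.78 mm.
C = d / P = 57.78 / 261 = 0.22.

C ≈ 0.22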